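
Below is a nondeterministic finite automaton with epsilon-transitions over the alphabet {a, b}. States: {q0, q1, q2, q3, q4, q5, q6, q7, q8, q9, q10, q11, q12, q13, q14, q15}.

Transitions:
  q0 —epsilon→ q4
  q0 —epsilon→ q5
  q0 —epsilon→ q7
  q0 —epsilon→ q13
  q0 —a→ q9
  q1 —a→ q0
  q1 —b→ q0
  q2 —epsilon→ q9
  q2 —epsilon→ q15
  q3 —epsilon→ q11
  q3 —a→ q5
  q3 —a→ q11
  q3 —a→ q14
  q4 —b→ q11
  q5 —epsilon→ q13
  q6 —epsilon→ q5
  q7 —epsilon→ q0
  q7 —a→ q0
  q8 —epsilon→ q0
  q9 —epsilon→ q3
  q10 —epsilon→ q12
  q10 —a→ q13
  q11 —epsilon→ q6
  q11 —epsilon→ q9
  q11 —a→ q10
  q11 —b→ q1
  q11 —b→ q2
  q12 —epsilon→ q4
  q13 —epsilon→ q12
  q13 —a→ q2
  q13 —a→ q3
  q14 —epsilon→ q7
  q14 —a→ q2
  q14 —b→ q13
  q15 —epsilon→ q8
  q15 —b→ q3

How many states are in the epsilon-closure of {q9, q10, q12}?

9

Start with {q9, q10, q12}.
From q9 via epsilon: add q3.
From q12 via epsilon: add q4.
From q3 via epsilon: add q11.
From q11 via epsilon: add q6.
From q6 via epsilon: add q5.
From q5 via epsilon: add q13.
epsilon-closure = {q3, q4, q5, q6, q9, q10, q11, q12, q13}, which has 9 states.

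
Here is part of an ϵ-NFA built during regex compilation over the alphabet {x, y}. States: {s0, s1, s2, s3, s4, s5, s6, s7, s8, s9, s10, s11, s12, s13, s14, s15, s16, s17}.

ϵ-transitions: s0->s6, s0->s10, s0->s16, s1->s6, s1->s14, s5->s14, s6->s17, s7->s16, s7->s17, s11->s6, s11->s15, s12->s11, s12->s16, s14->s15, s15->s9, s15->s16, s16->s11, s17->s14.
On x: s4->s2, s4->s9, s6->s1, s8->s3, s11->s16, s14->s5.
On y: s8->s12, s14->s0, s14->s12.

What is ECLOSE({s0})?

{s0, s6, s9, s10, s11, s14, s15, s16, s17}

Start with {s0}.
From s0 via ϵ: add s6, s10, s16.
From s6 via ϵ: add s17.
From s16 via ϵ: add s11.
From s11 via ϵ: add s15.
From s17 via ϵ: add s14.
From s15 via ϵ: add s9.
No new states can be added; the closed set is {s0, s6, s9, s10, s11, s14, s15, s16, s17}.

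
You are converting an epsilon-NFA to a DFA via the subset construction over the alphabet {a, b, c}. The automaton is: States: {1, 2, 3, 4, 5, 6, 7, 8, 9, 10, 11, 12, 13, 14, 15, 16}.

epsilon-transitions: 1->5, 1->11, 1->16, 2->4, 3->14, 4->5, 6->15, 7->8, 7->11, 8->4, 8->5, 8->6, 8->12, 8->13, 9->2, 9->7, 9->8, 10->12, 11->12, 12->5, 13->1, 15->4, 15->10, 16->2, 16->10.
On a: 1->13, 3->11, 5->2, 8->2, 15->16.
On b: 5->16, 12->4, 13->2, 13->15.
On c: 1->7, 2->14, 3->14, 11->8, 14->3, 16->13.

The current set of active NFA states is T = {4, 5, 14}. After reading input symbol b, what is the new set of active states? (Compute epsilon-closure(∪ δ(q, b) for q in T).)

5 on b → {16}.
No b-transition from 4, 14.
Union after reading b: {16}.
Now take the epsilon-closure:
From 16 via epsilon: add 2, 10.
From 2 via epsilon: add 4.
From 10 via epsilon: add 12.
From 4 via epsilon: add 5.
No new states can be added; the closed set is {2, 4, 5, 10, 12, 16}.

{2, 4, 5, 10, 12, 16}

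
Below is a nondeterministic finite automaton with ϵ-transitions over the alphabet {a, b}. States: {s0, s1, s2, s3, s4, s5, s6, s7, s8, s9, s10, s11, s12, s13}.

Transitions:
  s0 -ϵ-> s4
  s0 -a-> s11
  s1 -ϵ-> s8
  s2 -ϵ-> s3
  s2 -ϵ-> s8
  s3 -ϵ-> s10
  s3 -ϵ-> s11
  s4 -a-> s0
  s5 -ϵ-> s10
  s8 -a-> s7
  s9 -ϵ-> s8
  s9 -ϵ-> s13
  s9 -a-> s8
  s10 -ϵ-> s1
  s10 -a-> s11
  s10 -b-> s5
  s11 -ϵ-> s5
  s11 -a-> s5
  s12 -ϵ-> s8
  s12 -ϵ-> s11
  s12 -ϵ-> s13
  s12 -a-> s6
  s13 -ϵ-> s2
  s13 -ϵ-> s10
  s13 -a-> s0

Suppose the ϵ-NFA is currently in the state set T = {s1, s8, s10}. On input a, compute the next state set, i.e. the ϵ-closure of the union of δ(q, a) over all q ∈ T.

s8 on a → {s7}.
s10 on a → {s11}.
No a-transition from s1.
Union after reading a: {s7, s11}.
Now take the ϵ-closure:
From s11 via ϵ: add s5.
From s5 via ϵ: add s10.
From s10 via ϵ: add s1.
From s1 via ϵ: add s8.
No new states can be added; the closed set is {s1, s5, s7, s8, s10, s11}.

{s1, s5, s7, s8, s10, s11}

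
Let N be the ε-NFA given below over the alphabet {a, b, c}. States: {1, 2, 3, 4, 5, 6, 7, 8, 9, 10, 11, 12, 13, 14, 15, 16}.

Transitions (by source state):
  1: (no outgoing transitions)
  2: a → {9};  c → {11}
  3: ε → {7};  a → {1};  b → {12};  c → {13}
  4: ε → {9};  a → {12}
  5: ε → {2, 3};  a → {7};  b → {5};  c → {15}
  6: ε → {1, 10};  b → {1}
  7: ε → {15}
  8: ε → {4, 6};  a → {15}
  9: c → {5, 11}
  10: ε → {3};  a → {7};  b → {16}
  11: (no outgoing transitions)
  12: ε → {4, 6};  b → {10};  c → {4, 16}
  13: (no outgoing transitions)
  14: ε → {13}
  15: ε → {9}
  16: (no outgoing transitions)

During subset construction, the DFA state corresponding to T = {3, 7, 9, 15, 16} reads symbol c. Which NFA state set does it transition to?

3 on c → {13}.
9 on c → {5, 11}.
No c-transition from 7, 15, 16.
Union after reading c: {5, 11, 13}.
Now take the ε-closure:
From 5 via ε: add 2, 3.
From 3 via ε: add 7.
From 7 via ε: add 15.
From 15 via ε: add 9.
No new states can be added; the closed set is {2, 3, 5, 7, 9, 11, 13, 15}.

{2, 3, 5, 7, 9, 11, 13, 15}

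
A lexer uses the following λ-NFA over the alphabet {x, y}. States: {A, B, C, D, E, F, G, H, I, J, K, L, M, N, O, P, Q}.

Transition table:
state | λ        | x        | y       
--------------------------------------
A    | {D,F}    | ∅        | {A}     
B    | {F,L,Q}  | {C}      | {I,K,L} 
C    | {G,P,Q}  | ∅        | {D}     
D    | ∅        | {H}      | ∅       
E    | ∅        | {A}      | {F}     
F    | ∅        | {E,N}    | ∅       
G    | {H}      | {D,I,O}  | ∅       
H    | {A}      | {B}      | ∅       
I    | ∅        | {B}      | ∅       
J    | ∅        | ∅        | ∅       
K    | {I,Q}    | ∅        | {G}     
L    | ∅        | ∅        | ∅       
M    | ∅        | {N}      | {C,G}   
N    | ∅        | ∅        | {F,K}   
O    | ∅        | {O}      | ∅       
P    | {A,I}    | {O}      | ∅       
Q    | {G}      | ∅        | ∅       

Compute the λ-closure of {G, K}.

{A, D, F, G, H, I, K, Q}

Start with {G, K}.
From G via λ: add H.
From K via λ: add I, Q.
From H via λ: add A.
From A via λ: add D, F.
No new states can be added; the closed set is {A, D, F, G, H, I, K, Q}.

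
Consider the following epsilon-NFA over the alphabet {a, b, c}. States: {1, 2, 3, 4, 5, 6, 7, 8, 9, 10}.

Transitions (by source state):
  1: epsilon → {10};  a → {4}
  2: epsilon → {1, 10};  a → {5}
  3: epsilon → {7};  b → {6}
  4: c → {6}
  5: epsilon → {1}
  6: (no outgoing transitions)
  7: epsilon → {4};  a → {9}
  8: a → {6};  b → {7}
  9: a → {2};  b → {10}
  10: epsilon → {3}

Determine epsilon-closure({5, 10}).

{1, 3, 4, 5, 7, 10}

Start with {5, 10}.
From 5 via epsilon: add 1.
From 10 via epsilon: add 3.
From 3 via epsilon: add 7.
From 7 via epsilon: add 4.
No new states can be added; the closed set is {1, 3, 4, 5, 7, 10}.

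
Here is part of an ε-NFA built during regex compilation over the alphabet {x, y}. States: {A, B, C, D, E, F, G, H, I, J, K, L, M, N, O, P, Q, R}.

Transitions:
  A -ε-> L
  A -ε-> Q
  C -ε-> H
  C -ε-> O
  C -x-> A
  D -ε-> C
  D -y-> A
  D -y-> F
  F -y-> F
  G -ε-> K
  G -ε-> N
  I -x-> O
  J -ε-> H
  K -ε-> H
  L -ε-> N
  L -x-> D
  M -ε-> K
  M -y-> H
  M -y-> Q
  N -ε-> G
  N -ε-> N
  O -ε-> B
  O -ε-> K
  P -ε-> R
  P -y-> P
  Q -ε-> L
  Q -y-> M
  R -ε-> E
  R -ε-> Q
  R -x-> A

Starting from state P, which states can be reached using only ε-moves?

Start with {P}.
From P via ε: add R.
From R via ε: add E, Q.
From Q via ε: add L.
From L via ε: add N.
From N via ε: add G.
From G via ε: add K.
From K via ε: add H.
No new states can be added; the closed set is {E, G, H, K, L, N, P, Q, R}.

{E, G, H, K, L, N, P, Q, R}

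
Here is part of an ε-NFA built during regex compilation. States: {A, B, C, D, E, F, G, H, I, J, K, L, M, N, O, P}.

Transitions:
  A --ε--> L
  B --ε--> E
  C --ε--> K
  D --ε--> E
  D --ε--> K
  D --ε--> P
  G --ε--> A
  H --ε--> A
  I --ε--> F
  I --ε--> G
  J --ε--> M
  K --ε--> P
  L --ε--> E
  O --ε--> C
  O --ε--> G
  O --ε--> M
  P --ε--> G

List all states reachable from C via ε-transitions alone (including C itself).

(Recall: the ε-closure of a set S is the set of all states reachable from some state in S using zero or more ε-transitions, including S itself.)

{A, C, E, G, K, L, P}

Start with {C}.
From C via ε: add K.
From K via ε: add P.
From P via ε: add G.
From G via ε: add A.
From A via ε: add L.
From L via ε: add E.
No new states can be added; the closed set is {A, C, E, G, K, L, P}.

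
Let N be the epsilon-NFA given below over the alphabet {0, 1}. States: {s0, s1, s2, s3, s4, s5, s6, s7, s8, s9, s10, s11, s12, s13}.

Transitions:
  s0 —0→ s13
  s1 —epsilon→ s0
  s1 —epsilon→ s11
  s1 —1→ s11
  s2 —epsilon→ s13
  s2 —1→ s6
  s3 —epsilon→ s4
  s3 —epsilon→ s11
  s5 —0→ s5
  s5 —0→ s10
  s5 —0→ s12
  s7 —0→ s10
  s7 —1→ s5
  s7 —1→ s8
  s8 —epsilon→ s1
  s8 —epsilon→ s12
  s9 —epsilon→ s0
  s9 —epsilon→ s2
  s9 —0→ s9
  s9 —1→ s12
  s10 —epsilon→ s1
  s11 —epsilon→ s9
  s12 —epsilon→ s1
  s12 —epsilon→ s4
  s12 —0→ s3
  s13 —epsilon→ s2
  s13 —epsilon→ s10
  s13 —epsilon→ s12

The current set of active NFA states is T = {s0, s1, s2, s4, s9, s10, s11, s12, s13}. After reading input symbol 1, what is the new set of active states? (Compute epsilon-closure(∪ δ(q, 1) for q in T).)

{s0, s1, s2, s4, s6, s9, s10, s11, s12, s13}

s1 on 1 → {s11}.
s2 on 1 → {s6}.
s9 on 1 → {s12}.
No 1-transition from s0, s4, s10, s11, s12, s13.
Union after reading 1: {s6, s11, s12}.
Now take the epsilon-closure:
From s11 via epsilon: add s9.
From s12 via epsilon: add s1, s4.
From s1 via epsilon: add s0.
From s9 via epsilon: add s2.
From s2 via epsilon: add s13.
From s13 via epsilon: add s10.
No new states can be added; the closed set is {s0, s1, s2, s4, s6, s9, s10, s11, s12, s13}.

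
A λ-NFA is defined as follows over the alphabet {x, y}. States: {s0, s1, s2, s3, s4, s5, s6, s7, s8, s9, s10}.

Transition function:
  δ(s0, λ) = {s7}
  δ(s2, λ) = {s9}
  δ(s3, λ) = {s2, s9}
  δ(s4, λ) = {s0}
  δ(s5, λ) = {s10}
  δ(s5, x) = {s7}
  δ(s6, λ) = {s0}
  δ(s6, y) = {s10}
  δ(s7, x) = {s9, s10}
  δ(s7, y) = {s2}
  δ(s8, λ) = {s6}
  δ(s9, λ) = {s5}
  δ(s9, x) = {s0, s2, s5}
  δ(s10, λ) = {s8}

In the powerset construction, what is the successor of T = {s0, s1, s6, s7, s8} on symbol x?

{s0, s5, s6, s7, s8, s9, s10}

s7 on x → {s9, s10}.
No x-transition from s0, s1, s6, s8.
Union after reading x: {s9, s10}.
Now take the λ-closure:
From s9 via λ: add s5.
From s10 via λ: add s8.
From s8 via λ: add s6.
From s6 via λ: add s0.
From s0 via λ: add s7.
No new states can be added; the closed set is {s0, s5, s6, s7, s8, s9, s10}.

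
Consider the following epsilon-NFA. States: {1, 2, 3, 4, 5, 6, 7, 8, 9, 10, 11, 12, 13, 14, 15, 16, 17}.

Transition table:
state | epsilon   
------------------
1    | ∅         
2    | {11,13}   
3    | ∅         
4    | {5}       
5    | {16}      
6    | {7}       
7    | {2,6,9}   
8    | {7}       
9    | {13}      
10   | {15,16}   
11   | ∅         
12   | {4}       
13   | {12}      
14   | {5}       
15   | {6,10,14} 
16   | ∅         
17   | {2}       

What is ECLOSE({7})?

Start with {7}.
From 7 via epsilon: add 2, 6, 9.
From 2 via epsilon: add 11, 13.
From 13 via epsilon: add 12.
From 12 via epsilon: add 4.
From 4 via epsilon: add 5.
From 5 via epsilon: add 16.
No new states can be added; the closed set is {2, 4, 5, 6, 7, 9, 11, 12, 13, 16}.

{2, 4, 5, 6, 7, 9, 11, 12, 13, 16}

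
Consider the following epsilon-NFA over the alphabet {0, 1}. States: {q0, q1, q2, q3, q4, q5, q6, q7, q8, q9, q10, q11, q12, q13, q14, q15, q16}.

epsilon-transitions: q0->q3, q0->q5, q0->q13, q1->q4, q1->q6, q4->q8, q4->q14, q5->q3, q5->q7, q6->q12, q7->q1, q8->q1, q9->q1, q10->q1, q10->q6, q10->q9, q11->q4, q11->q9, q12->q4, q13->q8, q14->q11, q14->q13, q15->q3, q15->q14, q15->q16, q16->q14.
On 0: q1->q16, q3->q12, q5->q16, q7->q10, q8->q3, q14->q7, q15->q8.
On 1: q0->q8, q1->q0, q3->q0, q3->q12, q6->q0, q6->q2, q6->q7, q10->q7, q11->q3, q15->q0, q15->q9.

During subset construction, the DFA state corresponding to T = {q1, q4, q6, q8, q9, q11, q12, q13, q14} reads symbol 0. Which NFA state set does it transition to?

{q1, q3, q4, q6, q7, q8, q9, q11, q12, q13, q14, q16}

q1 on 0 → {q16}.
q8 on 0 → {q3}.
q14 on 0 → {q7}.
No 0-transition from q4, q6, q9, q11, q12, q13.
Union after reading 0: {q3, q7, q16}.
Now take the epsilon-closure:
From q7 via epsilon: add q1.
From q16 via epsilon: add q14.
From q1 via epsilon: add q4, q6.
From q14 via epsilon: add q11, q13.
From q4 via epsilon: add q8.
From q6 via epsilon: add q12.
From q11 via epsilon: add q9.
No new states can be added; the closed set is {q1, q3, q4, q6, q7, q8, q9, q11, q12, q13, q14, q16}.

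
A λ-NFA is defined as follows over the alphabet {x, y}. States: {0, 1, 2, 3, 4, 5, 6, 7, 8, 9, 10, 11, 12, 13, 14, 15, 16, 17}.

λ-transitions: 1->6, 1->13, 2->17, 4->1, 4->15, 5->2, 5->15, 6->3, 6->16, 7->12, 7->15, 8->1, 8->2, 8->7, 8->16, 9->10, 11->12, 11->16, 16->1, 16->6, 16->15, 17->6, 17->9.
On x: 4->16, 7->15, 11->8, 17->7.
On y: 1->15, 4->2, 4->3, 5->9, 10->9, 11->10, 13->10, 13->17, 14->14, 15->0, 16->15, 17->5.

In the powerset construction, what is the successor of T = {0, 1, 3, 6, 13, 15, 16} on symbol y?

1 on y → {15}.
13 on y → {10, 17}.
15 on y → {0}.
16 on y → {15}.
No y-transition from 0, 3, 6.
Union after reading y: {0, 10, 15, 17}.
Now take the λ-closure:
From 17 via λ: add 6, 9.
From 6 via λ: add 3, 16.
From 16 via λ: add 1.
From 1 via λ: add 13.
No new states can be added; the closed set is {0, 1, 3, 6, 9, 10, 13, 15, 16, 17}.

{0, 1, 3, 6, 9, 10, 13, 15, 16, 17}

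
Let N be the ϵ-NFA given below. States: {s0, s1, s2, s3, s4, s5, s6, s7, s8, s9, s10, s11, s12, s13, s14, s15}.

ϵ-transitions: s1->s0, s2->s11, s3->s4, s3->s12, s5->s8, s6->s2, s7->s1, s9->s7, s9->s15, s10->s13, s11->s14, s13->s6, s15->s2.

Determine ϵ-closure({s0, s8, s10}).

Start with {s0, s8, s10}.
From s10 via ϵ: add s13.
From s13 via ϵ: add s6.
From s6 via ϵ: add s2.
From s2 via ϵ: add s11.
From s11 via ϵ: add s14.
No new states can be added; the closed set is {s0, s2, s6, s8, s10, s11, s13, s14}.

{s0, s2, s6, s8, s10, s11, s13, s14}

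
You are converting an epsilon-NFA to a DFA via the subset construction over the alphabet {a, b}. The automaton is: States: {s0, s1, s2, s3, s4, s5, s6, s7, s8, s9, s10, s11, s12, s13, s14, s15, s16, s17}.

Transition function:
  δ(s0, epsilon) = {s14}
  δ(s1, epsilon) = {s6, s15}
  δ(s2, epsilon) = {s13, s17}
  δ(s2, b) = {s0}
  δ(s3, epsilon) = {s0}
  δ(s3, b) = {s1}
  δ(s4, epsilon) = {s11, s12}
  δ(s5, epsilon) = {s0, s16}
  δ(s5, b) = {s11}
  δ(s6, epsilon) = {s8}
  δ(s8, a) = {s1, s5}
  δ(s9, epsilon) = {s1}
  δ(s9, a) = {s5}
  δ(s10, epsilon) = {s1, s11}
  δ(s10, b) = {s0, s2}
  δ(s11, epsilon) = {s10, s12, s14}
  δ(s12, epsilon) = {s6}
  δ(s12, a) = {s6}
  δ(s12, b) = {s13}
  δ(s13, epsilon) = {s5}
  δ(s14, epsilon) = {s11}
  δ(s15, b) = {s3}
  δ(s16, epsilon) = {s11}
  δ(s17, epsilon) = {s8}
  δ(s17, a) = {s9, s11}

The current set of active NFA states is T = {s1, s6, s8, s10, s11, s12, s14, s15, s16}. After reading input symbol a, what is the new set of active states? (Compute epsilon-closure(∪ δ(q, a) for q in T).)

{s0, s1, s5, s6, s8, s10, s11, s12, s14, s15, s16}

s8 on a → {s1, s5}.
s12 on a → {s6}.
No a-transition from s1, s6, s10, s11, s14, s15, s16.
Union after reading a: {s1, s5, s6}.
Now take the epsilon-closure:
From s1 via epsilon: add s15.
From s5 via epsilon: add s0, s16.
From s6 via epsilon: add s8.
From s0 via epsilon: add s14.
From s16 via epsilon: add s11.
From s11 via epsilon: add s10, s12.
No new states can be added; the closed set is {s0, s1, s5, s6, s8, s10, s11, s12, s14, s15, s16}.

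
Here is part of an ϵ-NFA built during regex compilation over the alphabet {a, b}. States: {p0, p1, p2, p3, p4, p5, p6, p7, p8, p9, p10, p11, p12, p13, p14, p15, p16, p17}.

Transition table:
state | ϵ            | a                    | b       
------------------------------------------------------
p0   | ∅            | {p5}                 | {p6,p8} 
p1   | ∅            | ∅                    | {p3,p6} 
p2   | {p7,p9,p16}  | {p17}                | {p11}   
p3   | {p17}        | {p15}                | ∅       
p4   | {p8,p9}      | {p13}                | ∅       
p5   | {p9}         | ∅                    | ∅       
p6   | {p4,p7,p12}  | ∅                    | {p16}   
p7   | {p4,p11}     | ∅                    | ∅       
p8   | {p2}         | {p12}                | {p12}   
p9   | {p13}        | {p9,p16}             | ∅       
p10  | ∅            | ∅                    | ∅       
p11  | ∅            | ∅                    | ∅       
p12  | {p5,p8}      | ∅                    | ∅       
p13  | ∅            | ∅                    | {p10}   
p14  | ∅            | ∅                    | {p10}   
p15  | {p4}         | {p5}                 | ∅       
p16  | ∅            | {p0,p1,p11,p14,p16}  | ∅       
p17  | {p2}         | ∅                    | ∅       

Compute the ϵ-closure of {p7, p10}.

{p2, p4, p7, p8, p9, p10, p11, p13, p16}

Start with {p7, p10}.
From p7 via ϵ: add p4, p11.
From p4 via ϵ: add p8, p9.
From p8 via ϵ: add p2.
From p9 via ϵ: add p13.
From p2 via ϵ: add p16.
No new states can be added; the closed set is {p2, p4, p7, p8, p9, p10, p11, p13, p16}.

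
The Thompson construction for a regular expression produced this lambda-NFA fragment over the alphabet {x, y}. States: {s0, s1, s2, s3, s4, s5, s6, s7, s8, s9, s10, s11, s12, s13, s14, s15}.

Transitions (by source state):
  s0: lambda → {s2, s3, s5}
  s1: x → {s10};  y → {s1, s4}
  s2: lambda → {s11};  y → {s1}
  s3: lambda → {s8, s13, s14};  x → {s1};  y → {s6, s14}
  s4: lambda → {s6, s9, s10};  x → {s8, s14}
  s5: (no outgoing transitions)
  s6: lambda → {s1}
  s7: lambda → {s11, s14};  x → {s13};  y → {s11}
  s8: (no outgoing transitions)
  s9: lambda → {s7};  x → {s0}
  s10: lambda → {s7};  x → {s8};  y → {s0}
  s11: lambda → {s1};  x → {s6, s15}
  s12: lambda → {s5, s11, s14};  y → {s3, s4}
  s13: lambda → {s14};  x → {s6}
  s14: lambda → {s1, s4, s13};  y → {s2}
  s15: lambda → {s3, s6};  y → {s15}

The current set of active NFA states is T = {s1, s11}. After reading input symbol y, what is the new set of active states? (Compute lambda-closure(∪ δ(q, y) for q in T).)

s1 on y → {s1, s4}.
No y-transition from s11.
Union after reading y: {s1, s4}.
Now take the lambda-closure:
From s4 via lambda: add s6, s9, s10.
From s9 via lambda: add s7.
From s7 via lambda: add s11, s14.
From s14 via lambda: add s13.
No new states can be added; the closed set is {s1, s4, s6, s7, s9, s10, s11, s13, s14}.

{s1, s4, s6, s7, s9, s10, s11, s13, s14}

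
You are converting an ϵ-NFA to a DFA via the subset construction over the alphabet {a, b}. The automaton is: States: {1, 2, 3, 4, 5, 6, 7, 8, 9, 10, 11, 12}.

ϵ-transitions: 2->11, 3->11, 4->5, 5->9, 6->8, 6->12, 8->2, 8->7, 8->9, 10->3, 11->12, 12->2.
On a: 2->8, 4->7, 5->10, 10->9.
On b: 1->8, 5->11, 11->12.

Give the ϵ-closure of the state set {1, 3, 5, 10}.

{1, 2, 3, 5, 9, 10, 11, 12}

Start with {1, 3, 5, 10}.
From 3 via ϵ: add 11.
From 5 via ϵ: add 9.
From 11 via ϵ: add 12.
From 12 via ϵ: add 2.
No new states can be added; the closed set is {1, 2, 3, 5, 9, 10, 11, 12}.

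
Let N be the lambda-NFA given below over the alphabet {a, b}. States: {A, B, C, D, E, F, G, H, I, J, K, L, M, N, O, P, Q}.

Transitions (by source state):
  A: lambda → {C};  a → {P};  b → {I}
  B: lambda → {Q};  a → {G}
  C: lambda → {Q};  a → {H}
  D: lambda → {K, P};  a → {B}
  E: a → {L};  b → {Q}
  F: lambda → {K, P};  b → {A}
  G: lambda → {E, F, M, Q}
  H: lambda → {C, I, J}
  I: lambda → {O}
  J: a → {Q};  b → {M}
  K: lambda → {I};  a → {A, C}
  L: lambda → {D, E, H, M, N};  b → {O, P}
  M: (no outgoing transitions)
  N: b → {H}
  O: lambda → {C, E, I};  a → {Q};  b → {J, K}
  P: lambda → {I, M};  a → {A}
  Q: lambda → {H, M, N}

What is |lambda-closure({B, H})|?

Start with {B, H}.
From B via lambda: add Q.
From H via lambda: add C, I, J.
From I via lambda: add O.
From Q via lambda: add M, N.
From O via lambda: add E.
lambda-closure = {B, C, E, H, I, J, M, N, O, Q}, which has 10 states.

10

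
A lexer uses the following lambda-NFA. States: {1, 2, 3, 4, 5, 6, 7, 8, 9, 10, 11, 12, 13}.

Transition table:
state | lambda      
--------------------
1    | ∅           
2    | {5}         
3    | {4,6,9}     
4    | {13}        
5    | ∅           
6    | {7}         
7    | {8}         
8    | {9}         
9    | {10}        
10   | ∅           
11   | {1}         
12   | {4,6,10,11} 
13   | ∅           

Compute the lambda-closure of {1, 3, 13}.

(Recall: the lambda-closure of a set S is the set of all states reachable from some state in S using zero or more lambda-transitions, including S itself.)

Start with {1, 3, 13}.
From 3 via lambda: add 4, 6, 9.
From 6 via lambda: add 7.
From 9 via lambda: add 10.
From 7 via lambda: add 8.
No new states can be added; the closed set is {1, 3, 4, 6, 7, 8, 9, 10, 13}.

{1, 3, 4, 6, 7, 8, 9, 10, 13}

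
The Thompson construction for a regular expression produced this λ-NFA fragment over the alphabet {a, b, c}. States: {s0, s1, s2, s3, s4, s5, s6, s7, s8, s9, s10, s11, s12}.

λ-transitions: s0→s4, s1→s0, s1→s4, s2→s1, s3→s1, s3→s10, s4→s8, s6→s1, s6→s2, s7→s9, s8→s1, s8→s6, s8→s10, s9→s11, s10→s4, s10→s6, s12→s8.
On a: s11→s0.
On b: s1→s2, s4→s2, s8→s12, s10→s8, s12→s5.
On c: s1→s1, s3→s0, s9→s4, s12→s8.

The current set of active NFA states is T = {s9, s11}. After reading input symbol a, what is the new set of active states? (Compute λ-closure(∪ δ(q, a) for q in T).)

{s0, s1, s2, s4, s6, s8, s10}

s11 on a → {s0}.
No a-transition from s9.
Union after reading a: {s0}.
Now take the λ-closure:
From s0 via λ: add s4.
From s4 via λ: add s8.
From s8 via λ: add s1, s6, s10.
From s6 via λ: add s2.
No new states can be added; the closed set is {s0, s1, s2, s4, s6, s8, s10}.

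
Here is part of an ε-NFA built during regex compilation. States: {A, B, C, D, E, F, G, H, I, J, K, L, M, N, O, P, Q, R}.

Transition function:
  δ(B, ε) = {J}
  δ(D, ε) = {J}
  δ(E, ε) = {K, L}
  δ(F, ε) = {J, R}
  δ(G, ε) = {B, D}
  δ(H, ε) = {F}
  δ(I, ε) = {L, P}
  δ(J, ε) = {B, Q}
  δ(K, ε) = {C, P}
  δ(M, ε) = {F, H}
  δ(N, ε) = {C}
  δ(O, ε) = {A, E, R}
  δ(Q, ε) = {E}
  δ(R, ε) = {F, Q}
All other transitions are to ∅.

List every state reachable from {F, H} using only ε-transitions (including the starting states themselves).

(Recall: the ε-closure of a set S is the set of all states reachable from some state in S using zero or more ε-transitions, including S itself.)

Start with {F, H}.
From F via ε: add J, R.
From J via ε: add B, Q.
From Q via ε: add E.
From E via ε: add K, L.
From K via ε: add C, P.
No new states can be added; the closed set is {B, C, E, F, H, J, K, L, P, Q, R}.

{B, C, E, F, H, J, K, L, P, Q, R}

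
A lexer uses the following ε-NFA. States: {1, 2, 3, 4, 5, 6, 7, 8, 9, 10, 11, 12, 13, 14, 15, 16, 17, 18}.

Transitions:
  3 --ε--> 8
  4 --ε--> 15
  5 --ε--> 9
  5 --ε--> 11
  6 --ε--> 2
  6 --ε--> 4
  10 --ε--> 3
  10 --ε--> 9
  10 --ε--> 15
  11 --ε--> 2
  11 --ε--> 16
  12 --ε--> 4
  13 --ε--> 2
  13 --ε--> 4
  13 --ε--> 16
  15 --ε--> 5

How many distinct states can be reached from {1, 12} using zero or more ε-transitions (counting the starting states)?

9

Start with {1, 12}.
From 12 via ε: add 4.
From 4 via ε: add 15.
From 15 via ε: add 5.
From 5 via ε: add 9, 11.
From 11 via ε: add 2, 16.
ε-closure = {1, 2, 4, 5, 9, 11, 12, 15, 16}, which has 9 states.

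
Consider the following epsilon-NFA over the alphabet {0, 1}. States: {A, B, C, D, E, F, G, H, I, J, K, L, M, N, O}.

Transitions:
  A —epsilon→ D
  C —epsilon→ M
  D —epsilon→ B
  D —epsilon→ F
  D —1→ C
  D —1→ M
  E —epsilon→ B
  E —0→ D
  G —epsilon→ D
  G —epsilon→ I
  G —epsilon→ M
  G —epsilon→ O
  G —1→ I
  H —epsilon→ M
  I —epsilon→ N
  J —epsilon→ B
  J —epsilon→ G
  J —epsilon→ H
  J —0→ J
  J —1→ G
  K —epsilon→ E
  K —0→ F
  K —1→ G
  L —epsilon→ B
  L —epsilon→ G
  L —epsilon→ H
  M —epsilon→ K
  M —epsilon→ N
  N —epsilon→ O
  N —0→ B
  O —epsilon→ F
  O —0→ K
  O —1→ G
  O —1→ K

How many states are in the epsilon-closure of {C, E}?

Start with {C, E}.
From C via epsilon: add M.
From E via epsilon: add B.
From M via epsilon: add K, N.
From N via epsilon: add O.
From O via epsilon: add F.
epsilon-closure = {B, C, E, F, K, M, N, O}, which has 8 states.

8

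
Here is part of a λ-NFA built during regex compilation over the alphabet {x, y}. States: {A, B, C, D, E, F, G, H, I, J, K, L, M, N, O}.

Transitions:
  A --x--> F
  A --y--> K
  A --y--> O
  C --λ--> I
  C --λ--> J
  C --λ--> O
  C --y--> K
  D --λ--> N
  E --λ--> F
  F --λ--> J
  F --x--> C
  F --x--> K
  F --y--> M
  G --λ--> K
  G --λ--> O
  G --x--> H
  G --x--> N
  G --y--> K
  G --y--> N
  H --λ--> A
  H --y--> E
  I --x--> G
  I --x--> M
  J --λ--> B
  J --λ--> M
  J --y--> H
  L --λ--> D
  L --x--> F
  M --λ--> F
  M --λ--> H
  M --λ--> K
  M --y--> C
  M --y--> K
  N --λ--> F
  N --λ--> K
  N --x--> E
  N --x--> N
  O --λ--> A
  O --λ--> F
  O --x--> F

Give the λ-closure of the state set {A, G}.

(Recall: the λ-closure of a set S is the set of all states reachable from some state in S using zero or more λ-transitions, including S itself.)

Start with {A, G}.
From G via λ: add K, O.
From O via λ: add F.
From F via λ: add J.
From J via λ: add B, M.
From M via λ: add H.
No new states can be added; the closed set is {A, B, F, G, H, J, K, M, O}.

{A, B, F, G, H, J, K, M, O}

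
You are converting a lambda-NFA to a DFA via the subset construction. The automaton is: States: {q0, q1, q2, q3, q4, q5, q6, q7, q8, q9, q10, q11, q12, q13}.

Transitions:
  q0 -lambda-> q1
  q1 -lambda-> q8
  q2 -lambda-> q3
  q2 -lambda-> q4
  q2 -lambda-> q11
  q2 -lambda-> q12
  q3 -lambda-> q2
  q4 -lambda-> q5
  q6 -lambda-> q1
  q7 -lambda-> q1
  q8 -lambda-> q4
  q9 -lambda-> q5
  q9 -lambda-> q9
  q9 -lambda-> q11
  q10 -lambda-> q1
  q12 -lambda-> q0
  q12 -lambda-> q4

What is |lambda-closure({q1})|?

Start with {q1}.
From q1 via lambda: add q8.
From q8 via lambda: add q4.
From q4 via lambda: add q5.
lambda-closure = {q1, q4, q5, q8}, which has 4 states.

4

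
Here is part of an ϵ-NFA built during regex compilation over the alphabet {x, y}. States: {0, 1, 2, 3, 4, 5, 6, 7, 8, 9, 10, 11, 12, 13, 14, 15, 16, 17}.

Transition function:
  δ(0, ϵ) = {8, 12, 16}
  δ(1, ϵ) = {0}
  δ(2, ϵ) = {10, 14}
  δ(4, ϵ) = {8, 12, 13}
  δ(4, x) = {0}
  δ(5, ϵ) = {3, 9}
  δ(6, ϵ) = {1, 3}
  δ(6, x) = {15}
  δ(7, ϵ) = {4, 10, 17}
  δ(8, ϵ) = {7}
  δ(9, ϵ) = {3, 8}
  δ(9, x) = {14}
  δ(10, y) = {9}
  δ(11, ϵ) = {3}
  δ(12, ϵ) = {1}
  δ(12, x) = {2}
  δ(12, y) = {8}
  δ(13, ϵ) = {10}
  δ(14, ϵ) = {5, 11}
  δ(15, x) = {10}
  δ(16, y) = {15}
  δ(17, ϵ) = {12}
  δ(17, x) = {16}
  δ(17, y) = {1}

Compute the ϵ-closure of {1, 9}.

{0, 1, 3, 4, 7, 8, 9, 10, 12, 13, 16, 17}

Start with {1, 9}.
From 1 via ϵ: add 0.
From 9 via ϵ: add 3, 8.
From 0 via ϵ: add 12, 16.
From 8 via ϵ: add 7.
From 7 via ϵ: add 4, 10, 17.
From 4 via ϵ: add 13.
No new states can be added; the closed set is {0, 1, 3, 4, 7, 8, 9, 10, 12, 13, 16, 17}.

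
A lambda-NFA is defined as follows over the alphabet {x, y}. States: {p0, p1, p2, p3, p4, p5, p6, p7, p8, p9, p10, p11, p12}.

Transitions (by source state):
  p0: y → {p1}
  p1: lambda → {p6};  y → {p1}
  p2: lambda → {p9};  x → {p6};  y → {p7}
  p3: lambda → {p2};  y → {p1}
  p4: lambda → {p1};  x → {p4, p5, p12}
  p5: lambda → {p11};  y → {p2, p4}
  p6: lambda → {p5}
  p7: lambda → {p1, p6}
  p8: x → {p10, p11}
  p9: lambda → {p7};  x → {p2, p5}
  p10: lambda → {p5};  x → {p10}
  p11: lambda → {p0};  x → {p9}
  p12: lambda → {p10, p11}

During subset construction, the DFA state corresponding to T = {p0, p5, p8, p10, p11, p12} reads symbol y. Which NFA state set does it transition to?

{p0, p1, p2, p4, p5, p6, p7, p9, p11}

p0 on y → {p1}.
p5 on y → {p2, p4}.
No y-transition from p8, p10, p11, p12.
Union after reading y: {p1, p2, p4}.
Now take the lambda-closure:
From p1 via lambda: add p6.
From p2 via lambda: add p9.
From p6 via lambda: add p5.
From p9 via lambda: add p7.
From p5 via lambda: add p11.
From p11 via lambda: add p0.
No new states can be added; the closed set is {p0, p1, p2, p4, p5, p6, p7, p9, p11}.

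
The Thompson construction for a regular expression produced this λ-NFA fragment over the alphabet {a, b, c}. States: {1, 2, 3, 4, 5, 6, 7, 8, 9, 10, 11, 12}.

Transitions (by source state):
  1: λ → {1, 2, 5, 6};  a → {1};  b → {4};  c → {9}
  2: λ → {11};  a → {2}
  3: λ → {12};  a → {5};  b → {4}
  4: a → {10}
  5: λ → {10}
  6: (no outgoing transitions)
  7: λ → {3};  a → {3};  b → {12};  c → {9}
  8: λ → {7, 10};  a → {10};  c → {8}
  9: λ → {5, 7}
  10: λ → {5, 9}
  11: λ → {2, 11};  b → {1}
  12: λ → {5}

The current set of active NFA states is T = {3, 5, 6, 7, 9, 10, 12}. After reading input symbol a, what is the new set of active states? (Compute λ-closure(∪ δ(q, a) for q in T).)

3 on a → {5}.
7 on a → {3}.
No a-transition from 5, 6, 9, 10, 12.
Union after reading a: {3, 5}.
Now take the λ-closure:
From 3 via λ: add 12.
From 5 via λ: add 10.
From 10 via λ: add 9.
From 9 via λ: add 7.
No new states can be added; the closed set is {3, 5, 7, 9, 10, 12}.

{3, 5, 7, 9, 10, 12}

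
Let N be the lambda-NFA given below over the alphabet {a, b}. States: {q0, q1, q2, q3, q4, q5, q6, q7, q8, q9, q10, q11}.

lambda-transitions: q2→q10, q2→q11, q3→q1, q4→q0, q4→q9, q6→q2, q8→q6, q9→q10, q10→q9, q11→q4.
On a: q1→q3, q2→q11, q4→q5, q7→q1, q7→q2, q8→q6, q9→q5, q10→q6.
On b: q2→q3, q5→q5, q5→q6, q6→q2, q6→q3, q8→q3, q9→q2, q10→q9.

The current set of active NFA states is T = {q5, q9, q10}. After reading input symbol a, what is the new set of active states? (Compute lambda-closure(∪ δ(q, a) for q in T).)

{q0, q2, q4, q5, q6, q9, q10, q11}

q9 on a → {q5}.
q10 on a → {q6}.
No a-transition from q5.
Union after reading a: {q5, q6}.
Now take the lambda-closure:
From q6 via lambda: add q2.
From q2 via lambda: add q10, q11.
From q10 via lambda: add q9.
From q11 via lambda: add q4.
From q4 via lambda: add q0.
No new states can be added; the closed set is {q0, q2, q4, q5, q6, q9, q10, q11}.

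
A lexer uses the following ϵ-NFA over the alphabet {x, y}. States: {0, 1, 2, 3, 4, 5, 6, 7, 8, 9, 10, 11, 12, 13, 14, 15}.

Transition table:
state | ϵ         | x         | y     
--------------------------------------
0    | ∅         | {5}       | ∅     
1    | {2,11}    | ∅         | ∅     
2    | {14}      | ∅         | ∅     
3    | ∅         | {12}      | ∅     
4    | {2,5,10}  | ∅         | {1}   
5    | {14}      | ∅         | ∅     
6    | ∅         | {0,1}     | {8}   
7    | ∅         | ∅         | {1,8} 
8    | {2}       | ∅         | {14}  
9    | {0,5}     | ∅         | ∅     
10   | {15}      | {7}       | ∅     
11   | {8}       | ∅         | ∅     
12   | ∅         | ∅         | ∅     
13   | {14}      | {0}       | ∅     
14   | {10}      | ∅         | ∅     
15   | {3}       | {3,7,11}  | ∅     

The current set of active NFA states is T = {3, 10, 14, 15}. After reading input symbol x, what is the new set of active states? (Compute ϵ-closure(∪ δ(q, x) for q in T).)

3 on x → {12}.
10 on x → {7}.
15 on x → {3, 7, 11}.
No x-transition from 14.
Union after reading x: {3, 7, 11, 12}.
Now take the ϵ-closure:
From 11 via ϵ: add 8.
From 8 via ϵ: add 2.
From 2 via ϵ: add 14.
From 14 via ϵ: add 10.
From 10 via ϵ: add 15.
No new states can be added; the closed set is {2, 3, 7, 8, 10, 11, 12, 14, 15}.

{2, 3, 7, 8, 10, 11, 12, 14, 15}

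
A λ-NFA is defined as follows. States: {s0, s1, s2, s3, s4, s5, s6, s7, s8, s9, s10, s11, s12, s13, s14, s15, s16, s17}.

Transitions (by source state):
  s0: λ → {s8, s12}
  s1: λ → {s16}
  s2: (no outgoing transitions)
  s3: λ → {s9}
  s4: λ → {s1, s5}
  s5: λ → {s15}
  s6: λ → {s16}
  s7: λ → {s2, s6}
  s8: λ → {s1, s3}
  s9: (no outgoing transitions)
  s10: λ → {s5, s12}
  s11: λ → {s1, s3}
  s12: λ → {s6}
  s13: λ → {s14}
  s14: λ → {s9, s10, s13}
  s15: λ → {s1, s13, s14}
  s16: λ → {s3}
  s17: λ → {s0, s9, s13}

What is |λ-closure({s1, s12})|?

6

Start with {s1, s12}.
From s1 via λ: add s16.
From s12 via λ: add s6.
From s16 via λ: add s3.
From s3 via λ: add s9.
λ-closure = {s1, s3, s6, s9, s12, s16}, which has 6 states.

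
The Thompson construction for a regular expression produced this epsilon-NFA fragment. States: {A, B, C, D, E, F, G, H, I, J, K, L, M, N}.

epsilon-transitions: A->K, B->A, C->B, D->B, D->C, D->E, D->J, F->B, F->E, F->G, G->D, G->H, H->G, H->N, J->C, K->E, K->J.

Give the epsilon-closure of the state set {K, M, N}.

Start with {K, M, N}.
From K via epsilon: add E, J.
From J via epsilon: add C.
From C via epsilon: add B.
From B via epsilon: add A.
No new states can be added; the closed set is {A, B, C, E, J, K, M, N}.

{A, B, C, E, J, K, M, N}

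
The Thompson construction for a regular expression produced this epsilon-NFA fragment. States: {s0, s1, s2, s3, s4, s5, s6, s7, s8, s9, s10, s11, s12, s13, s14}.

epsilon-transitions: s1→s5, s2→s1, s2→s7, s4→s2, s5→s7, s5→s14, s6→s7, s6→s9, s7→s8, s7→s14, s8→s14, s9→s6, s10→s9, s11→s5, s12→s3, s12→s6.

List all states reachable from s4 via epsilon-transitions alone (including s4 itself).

Start with {s4}.
From s4 via epsilon: add s2.
From s2 via epsilon: add s1, s7.
From s1 via epsilon: add s5.
From s7 via epsilon: add s8, s14.
No new states can be added; the closed set is {s1, s2, s4, s5, s7, s8, s14}.

{s1, s2, s4, s5, s7, s8, s14}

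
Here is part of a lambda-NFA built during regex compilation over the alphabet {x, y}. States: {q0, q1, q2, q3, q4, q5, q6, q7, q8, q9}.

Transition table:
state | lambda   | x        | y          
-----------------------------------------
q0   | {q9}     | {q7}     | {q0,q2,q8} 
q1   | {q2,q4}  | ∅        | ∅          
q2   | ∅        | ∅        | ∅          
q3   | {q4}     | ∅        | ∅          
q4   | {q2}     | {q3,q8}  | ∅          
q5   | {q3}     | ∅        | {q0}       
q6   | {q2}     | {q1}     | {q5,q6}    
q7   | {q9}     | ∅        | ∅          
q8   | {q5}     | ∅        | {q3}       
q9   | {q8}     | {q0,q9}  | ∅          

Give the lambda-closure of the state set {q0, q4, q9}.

{q0, q2, q3, q4, q5, q8, q9}

Start with {q0, q4, q9}.
From q4 via lambda: add q2.
From q9 via lambda: add q8.
From q8 via lambda: add q5.
From q5 via lambda: add q3.
No new states can be added; the closed set is {q0, q2, q3, q4, q5, q8, q9}.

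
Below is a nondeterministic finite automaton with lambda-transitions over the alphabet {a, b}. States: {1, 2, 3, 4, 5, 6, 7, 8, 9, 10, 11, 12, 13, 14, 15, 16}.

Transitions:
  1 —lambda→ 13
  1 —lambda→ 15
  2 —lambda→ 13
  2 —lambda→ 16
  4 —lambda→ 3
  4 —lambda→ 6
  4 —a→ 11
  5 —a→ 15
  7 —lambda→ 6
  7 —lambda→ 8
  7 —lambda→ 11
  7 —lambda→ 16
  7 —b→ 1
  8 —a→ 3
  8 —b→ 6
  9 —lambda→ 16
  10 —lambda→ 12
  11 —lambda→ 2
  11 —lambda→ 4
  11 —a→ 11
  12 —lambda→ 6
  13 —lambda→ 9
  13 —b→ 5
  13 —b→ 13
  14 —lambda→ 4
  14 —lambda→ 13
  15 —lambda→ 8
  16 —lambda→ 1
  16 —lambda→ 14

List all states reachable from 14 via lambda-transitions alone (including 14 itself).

{1, 3, 4, 6, 8, 9, 13, 14, 15, 16}

Start with {14}.
From 14 via lambda: add 4, 13.
From 4 via lambda: add 3, 6.
From 13 via lambda: add 9.
From 9 via lambda: add 16.
From 16 via lambda: add 1.
From 1 via lambda: add 15.
From 15 via lambda: add 8.
No new states can be added; the closed set is {1, 3, 4, 6, 8, 9, 13, 14, 15, 16}.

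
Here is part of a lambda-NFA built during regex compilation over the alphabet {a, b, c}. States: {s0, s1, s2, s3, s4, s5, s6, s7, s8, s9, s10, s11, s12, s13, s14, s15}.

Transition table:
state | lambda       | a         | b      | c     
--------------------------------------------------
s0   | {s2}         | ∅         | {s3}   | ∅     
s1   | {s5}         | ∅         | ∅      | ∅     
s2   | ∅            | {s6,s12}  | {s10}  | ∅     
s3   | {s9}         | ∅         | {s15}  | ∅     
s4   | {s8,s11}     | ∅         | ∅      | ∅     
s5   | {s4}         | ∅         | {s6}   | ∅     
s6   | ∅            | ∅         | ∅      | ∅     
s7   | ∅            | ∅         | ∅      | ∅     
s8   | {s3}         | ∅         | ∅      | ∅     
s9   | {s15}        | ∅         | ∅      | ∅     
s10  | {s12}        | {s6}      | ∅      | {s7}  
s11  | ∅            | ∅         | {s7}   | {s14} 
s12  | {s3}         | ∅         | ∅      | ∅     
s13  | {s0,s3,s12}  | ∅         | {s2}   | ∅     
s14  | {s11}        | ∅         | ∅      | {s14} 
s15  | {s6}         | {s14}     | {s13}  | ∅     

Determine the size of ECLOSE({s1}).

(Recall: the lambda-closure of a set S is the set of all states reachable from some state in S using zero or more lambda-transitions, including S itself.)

9

Start with {s1}.
From s1 via lambda: add s5.
From s5 via lambda: add s4.
From s4 via lambda: add s8, s11.
From s8 via lambda: add s3.
From s3 via lambda: add s9.
From s9 via lambda: add s15.
From s15 via lambda: add s6.
lambda-closure = {s1, s3, s4, s5, s6, s8, s9, s11, s15}, which has 9 states.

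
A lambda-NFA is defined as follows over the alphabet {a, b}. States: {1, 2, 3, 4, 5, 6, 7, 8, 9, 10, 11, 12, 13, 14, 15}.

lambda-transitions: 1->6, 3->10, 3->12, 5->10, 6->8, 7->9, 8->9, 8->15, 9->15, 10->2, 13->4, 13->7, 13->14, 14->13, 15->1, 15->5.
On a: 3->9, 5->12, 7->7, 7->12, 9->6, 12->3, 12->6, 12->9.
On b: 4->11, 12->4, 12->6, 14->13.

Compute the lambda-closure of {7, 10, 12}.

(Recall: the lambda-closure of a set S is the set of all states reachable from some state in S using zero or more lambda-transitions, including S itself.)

Start with {7, 10, 12}.
From 7 via lambda: add 9.
From 10 via lambda: add 2.
From 9 via lambda: add 15.
From 15 via lambda: add 1, 5.
From 1 via lambda: add 6.
From 6 via lambda: add 8.
No new states can be added; the closed set is {1, 2, 5, 6, 7, 8, 9, 10, 12, 15}.

{1, 2, 5, 6, 7, 8, 9, 10, 12, 15}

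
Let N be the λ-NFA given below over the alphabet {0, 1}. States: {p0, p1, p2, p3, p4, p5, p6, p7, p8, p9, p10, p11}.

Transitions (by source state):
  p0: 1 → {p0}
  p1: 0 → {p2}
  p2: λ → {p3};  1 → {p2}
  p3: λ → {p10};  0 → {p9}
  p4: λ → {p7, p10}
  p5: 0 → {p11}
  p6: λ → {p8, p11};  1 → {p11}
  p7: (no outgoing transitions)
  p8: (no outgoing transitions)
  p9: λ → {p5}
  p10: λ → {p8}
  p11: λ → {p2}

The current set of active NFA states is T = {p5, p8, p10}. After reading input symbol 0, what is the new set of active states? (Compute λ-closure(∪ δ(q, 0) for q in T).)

{p2, p3, p8, p10, p11}

p5 on 0 → {p11}.
No 0-transition from p8, p10.
Union after reading 0: {p11}.
Now take the λ-closure:
From p11 via λ: add p2.
From p2 via λ: add p3.
From p3 via λ: add p10.
From p10 via λ: add p8.
No new states can be added; the closed set is {p2, p3, p8, p10, p11}.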